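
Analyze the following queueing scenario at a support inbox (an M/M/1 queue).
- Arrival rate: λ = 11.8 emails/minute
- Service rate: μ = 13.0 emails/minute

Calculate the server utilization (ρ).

Server utilization: ρ = λ/μ
ρ = 11.8/13.0 = 0.9077
The server is busy 90.77% of the time.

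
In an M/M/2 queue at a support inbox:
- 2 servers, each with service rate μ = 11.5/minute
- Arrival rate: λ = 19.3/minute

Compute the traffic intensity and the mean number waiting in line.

Traffic intensity: ρ = λ/(cμ) = 19.3/(2×11.5) = 0.8391
Since ρ = 0.8391 < 1, system is stable.
Offered load a = λ/μ = cρ = 19.3/11.5 = 1.6783
P₀ = [ Σₙ₌₀^1 aⁿ/n! + a^2/(2!(1-ρ)) ]⁻¹
Σ = a^0/0! + a^1/1! = 1.0000 + 1.6783 = 2.6783
a^2/(2!(1-ρ)) = 2.816560/(2 × 0.1608696) = 8.7542
P₀ = 1/(2.6783 + 8.7542) = 0.08747
Lq = P₀·a^2·ρ / (2!(1-ρ)²) = 0.0874704 × 2.81656 × 0.839130 / (2 × 0.0258790) = 3.9942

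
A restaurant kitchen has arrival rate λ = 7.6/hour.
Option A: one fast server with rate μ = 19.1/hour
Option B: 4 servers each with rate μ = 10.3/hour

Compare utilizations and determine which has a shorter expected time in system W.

Option A: single server μ = 19.1 (M/M/1)
  ρ_A = 7.6/19.1 = 0.3979
  W_A = 1/(μ-λ) = 1/(19.1-7.6) = 1/11.50 = 0.08696

Option B: 4 servers μ = 10.3 (M/M/4)
  ρ_B = λ/(cμ) = 7.6/(4×10.3) = 0.1845
  Offered load a = λ/μ = cρ = 7.6/10.3 = 0.7379
  P₀ = [ Σₙ₌₀^3 aⁿ/n! + a^4/(4!(1-ρ)) ]⁻¹
  Σ = a^0/0! + a^1/1! + a^2/2! + a^3/3! = 1.0000 + 0.7379 + 0.2722 + 0.06695 = 2.0770
  a^4/(4!(1-ρ)) = 0.2964/(24 × 0.8155) = 0.01514
  P₀ = 1/(2.0770 + 0.01514) = 0.4780
  Lq = P₀·a^4·ρ / (4!(1-ρ)²) = 0.47797 × 0.29642 × 0.18447 / (24 × 0.66510) = 0.001637
  Wq_B = Lq/λ = 0.0016373/7.6 = 0.00021543
  W_B = Wq_B + 1/μ = 0.00021543 + 0.097087 = 0.09730

Since W_A = 0.08696 < W_B = 0.09730, Option A (single fast server) has the shorter time in system.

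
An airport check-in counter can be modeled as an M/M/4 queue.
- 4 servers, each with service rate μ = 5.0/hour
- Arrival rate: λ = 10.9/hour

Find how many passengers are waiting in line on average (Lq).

Traffic intensity: ρ = λ/(cμ) = 10.9/(4×5.0) = 0.5450
Since ρ = 0.5450 < 1, system is stable.
Offered load a = λ/μ = cρ = 10.9/5.0 = 2.1800
P₀ = [ Σₙ₌₀^3 aⁿ/n! + a^4/(4!(1-ρ)) ]⁻¹
Σ = a^0/0! + a^1/1! + a^2/2! + a^3/3! = 1.0000 + 2.1800 + 2.3762 + 1.7267 = 7.2829
a^4/(4!(1-ρ)) = 22.5853/(24 × 0.4550) = 2.0683
P₀ = 1/(7.2829 + 2.0683) = 0.1069
Lq = P₀·a^4·ρ / (4!(1-ρ)²) = 0.1069 × 22.5853 × 0.5450 / (24 × 0.2070) = 0.2649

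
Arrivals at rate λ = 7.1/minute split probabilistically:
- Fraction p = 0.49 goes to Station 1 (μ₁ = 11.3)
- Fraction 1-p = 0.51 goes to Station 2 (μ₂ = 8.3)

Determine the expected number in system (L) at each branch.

Effective rates: λ₁ = 7.1×0.49 = 3.479, λ₂ = 7.1×0.51 = 3.621
Station 1: ρ₁ = 3.479/11.3 = 0.30788, L₁ = ρ₁/(1-ρ₁) = 0.30788/(1-0.30788) = 0.4448
Station 2: ρ₂ = 3.621/8.3 = 0.43627, L₂ = ρ₂/(1-ρ₂) = 0.43627/(1-0.43627) = 0.7739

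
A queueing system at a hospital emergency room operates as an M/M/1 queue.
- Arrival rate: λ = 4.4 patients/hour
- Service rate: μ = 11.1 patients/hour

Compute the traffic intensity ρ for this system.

Server utilization: ρ = λ/μ
ρ = 4.4/11.1 = 0.3964
The server is busy 39.64% of the time.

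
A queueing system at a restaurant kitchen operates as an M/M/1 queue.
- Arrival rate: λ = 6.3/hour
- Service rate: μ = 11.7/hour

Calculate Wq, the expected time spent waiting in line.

First, compute utilization: ρ = λ/μ = 6.3/11.7 = 0.5385
For M/M/1: Wq = λ/(μ(μ-λ))
Wq = 6.3/(11.7 × (11.7-6.3))
Wq = 6.3/(11.7 × 5.40)
Wq = 0.09972 hours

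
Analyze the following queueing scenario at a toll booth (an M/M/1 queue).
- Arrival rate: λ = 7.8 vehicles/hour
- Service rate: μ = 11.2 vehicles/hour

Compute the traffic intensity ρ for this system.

Server utilization: ρ = λ/μ
ρ = 7.8/11.2 = 0.6964
The server is busy 69.64% of the time.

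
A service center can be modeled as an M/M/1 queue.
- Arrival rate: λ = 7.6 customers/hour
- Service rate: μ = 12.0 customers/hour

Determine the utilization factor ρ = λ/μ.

Server utilization: ρ = λ/μ
ρ = 7.6/12.0 = 0.6333
The server is busy 63.33% of the time.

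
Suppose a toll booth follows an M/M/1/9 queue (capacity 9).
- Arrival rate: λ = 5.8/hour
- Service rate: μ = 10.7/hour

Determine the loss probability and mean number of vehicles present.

ρ = λ/μ = 5.8/10.7 = 0.54206
P₀ = (1-ρ)/(1-ρ^(K+1)) = (1-0.54206)/(1-0.54206^10) = 0.4579/0.9978 = 0.4589
P_K = P₀×ρ^K = 0.4589 × 0.54206^9 = 0.4589 × 0.004040 = 0.001854
Blocking probability P_9 = 0.001854 (0.19%)
L = ρ[1 - (K+1)ρ^K + Kρ^(K+1)] / [(1-ρ)(1-ρ^(K+1))]
L = 0.54206 × (1 - 10×0.004040 + 9×0.002190) / ((1 - 0.54206) × (1 - 0.002190)) = 1.1617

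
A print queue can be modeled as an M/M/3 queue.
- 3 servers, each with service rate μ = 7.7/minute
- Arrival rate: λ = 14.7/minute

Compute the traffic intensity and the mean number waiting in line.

Traffic intensity: ρ = λ/(cμ) = 14.7/(3×7.7) = 0.6364
Since ρ = 0.6364 < 1, system is stable.
Offered load a = λ/μ = cρ = 14.7/7.7 = 1.9091
P₀ = [ Σₙ₌₀^2 aⁿ/n! + a^3/(3!(1-ρ)) ]⁻¹
Σ = a^0/0! + a^1/1! + a^2/2! = 1.0000 + 1.9091 + 1.8223 = 4.7314
a^3/(3!(1-ρ)) = 6.9579/(6 × 0.36364) = 3.1890
P₀ = 1/(4.7314 + 3.1890) = 0.1263
Lq = P₀·a^3·ρ / (3!(1-ρ)²) = 0.12626 × 6.9579 × 0.63636 / (6 × 0.13223) = 0.7046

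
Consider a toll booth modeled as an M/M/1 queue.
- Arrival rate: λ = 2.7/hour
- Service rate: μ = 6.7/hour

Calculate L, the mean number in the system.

ρ = λ/μ = 2.7/6.7 = 0.4030
For M/M/1: L = λ/(μ-λ)
L = 2.7/(6.7-2.7) = 2.7/4.00
L = 0.6750 vehicles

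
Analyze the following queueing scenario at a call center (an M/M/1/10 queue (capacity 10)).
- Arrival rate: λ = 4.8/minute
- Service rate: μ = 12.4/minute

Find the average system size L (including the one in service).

ρ = λ/μ = 4.8/12.4 = 0.387097
P₀ = (1-ρ)/(1-ρ^(K+1)) = (1-0.387097)/(1-0.387097^11) = 0.6129/1.0000 = 0.6129
P_K = P₀×ρ^K = 0.6129 × 0.387097^10 = 0.6129 × 0.00007554 = 0.00004630
L = ρ[1 - (K+1)ρ^K + Kρ^(K+1)] / [(1-ρ)(1-ρ^(K+1))]
L = 0.387097 × (1 - 11×0.00007554 + 10×0.00002924) / ((1 - 0.387097) × (1 - 0.00002924)) = 0.6313 calls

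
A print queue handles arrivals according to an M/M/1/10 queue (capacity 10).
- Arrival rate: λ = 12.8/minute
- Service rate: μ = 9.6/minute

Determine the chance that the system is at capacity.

ρ = λ/μ = 12.8/9.6 = 1.33333
P₀ = (1-ρ)/(1-ρ^(K+1)) = (1-1.33333)/(1-1.33333^11) = -0.3333/-22.6763 = 0.01470
P_K = P₀×ρ^K = 0.01470 × 1.33333^10 = 0.01470 × 17.7573 = 0.2610
Blocking probability = 26.10%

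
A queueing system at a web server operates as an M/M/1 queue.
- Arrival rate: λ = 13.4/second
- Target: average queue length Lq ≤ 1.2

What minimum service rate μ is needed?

For M/M/1: Lq = λ²/(μ(μ-λ))
Need Lq ≤ 1.2, i.e. μ(μ-λ) ≥ λ²/1.2
μ² - 13.4μ - 179.56/1.2 ≥ 0  →  μ² - 13.4μ - 149.63333 ≥ 0
Quadratic formula (positive root): μ = [λ + √(λ² + 4×149.63333)]/2
Discriminant: 179.56 + 4×149.63333 = 778.0933, √778.0933 = 27.89432
μ ≥ (13.4 + 27.89432)/2 = 20.6472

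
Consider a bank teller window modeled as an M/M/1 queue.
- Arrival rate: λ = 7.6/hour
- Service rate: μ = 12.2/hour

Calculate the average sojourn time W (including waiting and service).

First, compute utilization: ρ = λ/μ = 7.6/12.2 = 0.6230
For M/M/1: W = 1/(μ-λ)
W = 1/(12.2-7.6) = 1/4.60
W = 0.2174 hours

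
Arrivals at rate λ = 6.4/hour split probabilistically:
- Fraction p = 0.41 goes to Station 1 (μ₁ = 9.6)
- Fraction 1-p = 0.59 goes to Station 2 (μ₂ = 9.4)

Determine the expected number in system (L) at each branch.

Effective rates: λ₁ = 6.4×0.41 = 2.624, λ₂ = 6.4×0.59 = 3.776
Station 1: ρ₁ = 2.624/9.6 = 0.2733, L₁ = ρ₁/(1-ρ₁) = 0.2733/(1-0.2733) = 0.3761
Station 2: ρ₂ = 3.776/9.4 = 0.4017, L₂ = ρ₂/(1-ρ₂) = 0.4017/(1-0.4017) = 0.6714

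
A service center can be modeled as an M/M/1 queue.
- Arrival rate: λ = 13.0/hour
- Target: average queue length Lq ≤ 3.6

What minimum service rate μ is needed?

For M/M/1: Lq = λ²/(μ(μ-λ))
Need Lq ≤ 3.6, i.e. μ(μ-λ) ≥ λ²/3.6
μ² - 13.0μ - 169.00/3.6 ≥ 0  →  μ² - 13.0μ - 46.94444 ≥ 0
Quadratic formula (positive root): μ = [λ + √(λ² + 4×46.94444)]/2
Discriminant: 169.00 + 4×46.94444 = 356.7778, √356.7778 = 18.8886
μ ≥ (13.0 + 18.8886)/2 = 15.9443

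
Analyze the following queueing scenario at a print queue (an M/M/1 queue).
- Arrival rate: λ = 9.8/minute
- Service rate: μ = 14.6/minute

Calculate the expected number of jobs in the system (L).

ρ = λ/μ = 9.8/14.6 = 0.6712
For M/M/1: L = λ/(μ-λ)
L = 9.8/(14.6-9.8) = 9.8/4.80
L = 2.0417 jobs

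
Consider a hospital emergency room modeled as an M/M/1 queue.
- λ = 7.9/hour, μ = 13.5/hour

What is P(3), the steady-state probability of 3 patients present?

ρ = λ/μ = 7.9/13.5 = 0.5852
P(n) = (1-ρ)ρⁿ
P(3) = (1-0.5852) × 0.5852^3
P(3) = 0.4148 × 0.2004
P(3) = 0.08313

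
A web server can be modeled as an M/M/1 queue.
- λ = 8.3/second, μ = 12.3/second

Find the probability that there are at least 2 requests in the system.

ρ = λ/μ = 8.3/12.3 = 0.6748
P(N ≥ n) = ρⁿ
P(N ≥ 2) = 0.6748^2
P(N ≥ 2) = 0.4554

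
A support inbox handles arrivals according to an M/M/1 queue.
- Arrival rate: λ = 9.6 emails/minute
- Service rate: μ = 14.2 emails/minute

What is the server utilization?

Server utilization: ρ = λ/μ
ρ = 9.6/14.2 = 0.6761
The server is busy 67.61% of the time.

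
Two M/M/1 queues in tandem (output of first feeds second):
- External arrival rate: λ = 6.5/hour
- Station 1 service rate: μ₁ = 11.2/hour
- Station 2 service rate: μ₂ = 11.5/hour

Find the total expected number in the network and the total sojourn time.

By Jackson's theorem, each station behaves as independent M/M/1.
Station 1: ρ₁ = 6.5/11.2 = 0.5804, L₁ = ρ₁/(1-ρ₁) = λ/(μ₁-λ) = 6.5/4.70 = 1.3830
Station 2: ρ₂ = 6.5/11.5 = 0.5652, L₂ = ρ₂/(1-ρ₂) = λ/(μ₂-λ) = 6.5/5.00 = 1.3000
Total: L = L₁ + L₂ = 1.3830 + 1.3000 = 2.6830
W = L/λ = 2.6830/6.5 = 0.4128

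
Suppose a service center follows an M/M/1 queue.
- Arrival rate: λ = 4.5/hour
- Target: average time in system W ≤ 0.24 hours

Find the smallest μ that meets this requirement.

For M/M/1: W = 1/(μ-λ)
Need W ≤ 0.24, so 1/(μ-λ) ≤ 0.24
μ - λ ≥ 1/0.24 = 4.1667
μ ≥ 4.5 + 4.1667 = 8.6667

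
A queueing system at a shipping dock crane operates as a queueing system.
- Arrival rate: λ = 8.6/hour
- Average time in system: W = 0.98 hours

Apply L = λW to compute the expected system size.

Little's Law: L = λW
L = 8.6 × 0.98 = 8.4280 containers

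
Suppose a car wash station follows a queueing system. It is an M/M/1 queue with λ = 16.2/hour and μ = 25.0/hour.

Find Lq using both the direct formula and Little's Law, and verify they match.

Method 1 (direct): Lq = λ²/(μ(μ-λ)) = 262.44/(25.0 × 8.80) = 1.1929

Method 2 (Little's Law):
W = 1/(μ-λ) = 1/8.80 = 0.113636
Wq = W - 1/μ = 0.113636 - 0.0400000 = 0.073636
Lq = λWq = 16.2 × 0.073636 = 1.1929 ✔ (matches Method 1)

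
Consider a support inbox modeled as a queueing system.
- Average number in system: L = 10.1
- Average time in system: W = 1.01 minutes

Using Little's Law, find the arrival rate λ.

Little's Law: L = λW, so λ = L/W
λ = 10.1/1.01 = 10.0000 emails/minute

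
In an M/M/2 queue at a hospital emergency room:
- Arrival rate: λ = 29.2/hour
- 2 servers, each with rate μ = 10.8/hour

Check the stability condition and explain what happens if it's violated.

Stability requires ρ = λ/(cμ) < 1
ρ = 29.2/(2 × 10.8) = 29.2/21.60 = 1.3519
Since 1.3519 ≥ 1, the system is UNSTABLE.
Need c > λ/μ = 29.2/10.8 = 2.70.
Minimum servers needed: c = 3.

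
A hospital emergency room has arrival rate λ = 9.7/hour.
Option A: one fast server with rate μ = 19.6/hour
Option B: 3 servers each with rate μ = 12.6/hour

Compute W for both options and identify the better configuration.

Option A: single server μ = 19.6 (M/M/1)
  ρ_A = 9.7/19.6 = 0.4949
  W_A = 1/(μ-λ) = 1/(19.6-9.7) = 1/9.90 = 0.1010

Option B: 3 servers μ = 12.6 (M/M/3)
  ρ_B = λ/(cμ) = 9.7/(3×12.6) = 0.2566
  Offered load a = λ/μ = cρ = 9.7/12.6 = 0.7698
  P₀ = [ Σₙ₌₀^2 aⁿ/n! + a^3/(3!(1-ρ)) ]⁻¹
  Σ = a^0/0! + a^1/1! + a^2/2! = 1.0000 + 0.76984 + 0.29633 = 2.0662
  a^3/(3!(1-ρ)) = 0.4563/(6 × 0.7434) = 0.1023
  P₀ = 1/(2.0662 + 0.10229) = 0.4612
  Lq = P₀·a^3·ρ / (3!(1-ρ)²) = 0.46116 × 0.45625 × 0.25661 / (6 × 0.55262) = 0.01628
  Wq_B = Lq/λ = 0.0162837/9.7 = 0.0016787
  W_B = Wq_B + 1/μ = 0.0016787 + 0.079365 = 0.08104

Since W_B = 0.08104 < W_A = 0.1010, Option B (multiple servers) has the shorter time in system.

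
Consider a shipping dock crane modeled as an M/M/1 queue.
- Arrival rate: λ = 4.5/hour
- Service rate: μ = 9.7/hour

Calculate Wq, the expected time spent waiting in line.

First, compute utilization: ρ = λ/μ = 4.5/9.7 = 0.4639
For M/M/1: Wq = λ/(μ(μ-λ))
Wq = 4.5/(9.7 × (9.7-4.5))
Wq = 4.5/(9.7 × 5.20)
Wq = 0.08921 hours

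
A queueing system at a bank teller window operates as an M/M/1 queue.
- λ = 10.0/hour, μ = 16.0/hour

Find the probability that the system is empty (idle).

ρ = λ/μ = 10.0/16.0 = 0.6250
P(0) = 1 - ρ = 1 - 0.6250 = 0.3750
The server is idle 37.50% of the time.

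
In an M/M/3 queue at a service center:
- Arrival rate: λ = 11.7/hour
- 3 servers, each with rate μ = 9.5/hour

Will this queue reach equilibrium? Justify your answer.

Stability requires ρ = λ/(cμ) < 1
ρ = 11.7/(3 × 9.5) = 11.7/28.50 = 0.4105
Since 0.4105 < 1, the system is STABLE.
The servers are busy 41.05% of the time.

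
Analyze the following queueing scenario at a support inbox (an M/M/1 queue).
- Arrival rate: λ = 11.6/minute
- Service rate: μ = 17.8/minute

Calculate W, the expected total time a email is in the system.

First, compute utilization: ρ = λ/μ = 11.6/17.8 = 0.6517
For M/M/1: W = 1/(μ-λ)
W = 1/(17.8-11.6) = 1/6.20
W = 0.1613 minutes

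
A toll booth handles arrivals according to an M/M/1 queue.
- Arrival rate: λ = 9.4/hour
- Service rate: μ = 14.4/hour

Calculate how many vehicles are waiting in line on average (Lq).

ρ = λ/μ = 9.4/14.4 = 0.6528
For M/M/1: Lq = λ²/(μ(μ-λ))
Lq = 88.36/(14.4 × 5.00)
Lq = 1.2272 vehicles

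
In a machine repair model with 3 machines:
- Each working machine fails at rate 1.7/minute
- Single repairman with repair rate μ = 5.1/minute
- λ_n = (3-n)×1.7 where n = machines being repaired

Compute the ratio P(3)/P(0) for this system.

P(3)/P(0) = ∏_{i=0}^{3-1} λ_i/μ_{i+1}
= (3-0)×1.7/5.1 × (3-1)×1.7/5.1 × (3-2)×1.7/5.1
= 0.2222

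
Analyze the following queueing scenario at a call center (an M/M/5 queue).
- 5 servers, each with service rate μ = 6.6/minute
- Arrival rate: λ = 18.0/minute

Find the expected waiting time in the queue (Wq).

Traffic intensity: ρ = λ/(cμ) = 18.0/(5×6.6) = 0.5455
Since ρ = 0.5455 < 1, system is stable.
Offered load a = λ/μ = cρ = 18.0/6.6 = 2.7273
P₀ = [ Σₙ₌₀^4 aⁿ/n! + a^5/(5!(1-ρ)) ]⁻¹
Σ = a^0/0! + a^1/1! + a^2/2! + a^3/3! + a^4/4! = 1.0000 + 2.7273 + 3.7190 + 3.3809 + 2.3052 = 13.1324
a^5/(5!(1-ρ)) = 150.8839/(120 × 0.45455) = 2.7662
P₀ = 1/(13.1324 + 2.7662) = 0.06290
Lq = P₀·a^5·ρ / (5!(1-ρ)²) = 0.06290 × 150.8839 × 0.5455 / (120 × 0.2066) = 0.2088
Wq = Lq/λ = 0.2088/18.0 = 0.01160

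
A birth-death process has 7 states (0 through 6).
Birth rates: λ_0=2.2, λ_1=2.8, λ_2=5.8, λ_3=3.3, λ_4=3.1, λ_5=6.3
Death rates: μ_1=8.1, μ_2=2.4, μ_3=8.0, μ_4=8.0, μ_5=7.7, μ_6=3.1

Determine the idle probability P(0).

Ratios P(n)/P(0) = (λ₀···λₙ₋₁)/(μ₁···μₙ):
P(1)/P(0) = (2.2)/(8.1) = 0.27160
P(2)/P(0) = (2.2×2.8)/(8.1×2.4) = 0.31687
P(3)/P(0) = (2.2×2.8×5.8)/(8.1×2.4×8.0) = 0.22973
P(4)/P(0) = (2.2×2.8×5.8×3.3)/(8.1×2.4×8.0×8.0) = 0.094765
P(5)/P(0) = (2.2×2.8×5.8×3.3×3.1)/(8.1×2.4×8.0×8.0×7.7) = 0.038152
P(6)/P(0) = (2.2×2.8×5.8×3.3×3.1×6.3)/(8.1×2.4×8.0×8.0×7.7×3.1) = 0.077535

Normalization: ∑ P(n) = 1
P(0) × (1.0000 + 0.27160 + 0.31687 + 0.22973 + 0.094765 + 0.038152 + 0.077535) = 1
P(0) × 2.0287 = 1
P(0) = 1/2.0287 = 0.4929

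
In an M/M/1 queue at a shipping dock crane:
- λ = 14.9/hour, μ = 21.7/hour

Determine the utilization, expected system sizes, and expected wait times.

Step 1: ρ = λ/μ = 14.9/21.7 = 0.6866
Step 2: L = λ/(μ-λ) = 14.9/6.80 = 2.1912
Step 3: Lq = λ²/(μ(μ-λ)) = 222.01/(21.7×6.80) = 1.5045
Step 4: W = 1/(μ-λ) = 1/6.80 = 0.14706
Step 5: Wq = λ/(μ(μ-λ)) = 14.9/(21.7×6.80) = 0.1010
Step 6: P(0) = 1-ρ = 0.3134
Verify: L = λW = 14.9×0.14706 = 2.1912 ✔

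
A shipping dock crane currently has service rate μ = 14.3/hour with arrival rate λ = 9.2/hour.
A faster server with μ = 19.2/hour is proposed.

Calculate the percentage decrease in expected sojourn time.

System 1: ρ₁ = 9.2/14.3 = 0.6434, W₁ = 1/(14.3-9.2) = 0.19608
System 2: ρ₂ = 9.2/19.2 = 0.4792, W₂ = 1/(19.2-9.2) = 0.10000
Improvement: (W₁-W₂)/W₁ = (0.19608-0.10000)/0.19608 = 49.00%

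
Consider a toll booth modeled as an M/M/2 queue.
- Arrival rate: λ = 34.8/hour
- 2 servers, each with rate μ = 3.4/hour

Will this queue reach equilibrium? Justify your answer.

Stability requires ρ = λ/(cμ) < 1
ρ = 34.8/(2 × 3.4) = 34.8/6.80 = 5.1176
Since 5.1176 ≥ 1, the system is UNSTABLE.
Need c > λ/μ = 34.8/3.4 = 10.24.
Minimum servers needed: c = 11.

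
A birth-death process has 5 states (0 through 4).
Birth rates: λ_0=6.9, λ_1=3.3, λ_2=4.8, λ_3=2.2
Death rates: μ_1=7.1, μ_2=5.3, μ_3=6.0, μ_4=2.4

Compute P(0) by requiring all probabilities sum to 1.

Ratios P(n)/P(0) = (λ₀···λₙ₋₁)/(μ₁···μₙ):
P(1)/P(0) = (6.9)/(7.1) = 0.97183
P(2)/P(0) = (6.9×3.3)/(7.1×5.3) = 0.60510
P(3)/P(0) = (6.9×3.3×4.8)/(7.1×5.3×6.0) = 0.48408
P(4)/P(0) = (6.9×3.3×4.8×2.2)/(7.1×5.3×6.0×2.4) = 0.44374

Normalization: ∑ P(n) = 1
P(0) × (1.0000 + 0.97183 + 0.60510 + 0.48408 + 0.44374) = 1
P(0) × 3.5048 = 1
P(0) = 1/3.5048 = 0.2853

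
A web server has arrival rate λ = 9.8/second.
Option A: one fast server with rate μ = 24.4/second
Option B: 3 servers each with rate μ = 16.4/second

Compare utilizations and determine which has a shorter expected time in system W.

Option A: single server μ = 24.4 (M/M/1)
  ρ_A = 9.8/24.4 = 0.4016
  W_A = 1/(μ-λ) = 1/(24.4-9.8) = 1/14.60 = 0.06849

Option B: 3 servers μ = 16.4 (M/M/3)
  ρ_B = λ/(cμ) = 9.8/(3×16.4) = 0.1992
  Offered load a = λ/μ = cρ = 9.8/16.4 = 0.5976
  P₀ = [ Σₙ₌₀^2 aⁿ/n! + a^3/(3!(1-ρ)) ]⁻¹
  Σ = a^0/0! + a^1/1! + a^2/2! = 1.0000 + 0.5976 + 0.1785 = 1.7761
  a^3/(3!(1-ρ)) = 0.2134/(6 × 0.8008) = 0.04441
  P₀ = 1/(1.7761 + 0.04441) = 0.5493
  Lq = P₀·a^3·ρ / (3!(1-ρ)²) = 0.549297 × 0.213377 × 0.199187 / (6 × 0.641301) = 0.006067
  Wq_B = Lq/λ = 0.006067382/9.8 = 0.000619121
  W_B = Wq_B + 1/μ = 0.000619121 + 0.0609756 = 0.06159

Since W_B = 0.06159 < W_A = 0.06849, Option B (multiple servers) has the shorter time in system.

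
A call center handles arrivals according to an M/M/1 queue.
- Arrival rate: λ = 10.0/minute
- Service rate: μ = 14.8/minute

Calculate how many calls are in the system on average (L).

ρ = λ/μ = 10.0/14.8 = 0.6757
For M/M/1: L = λ/(μ-λ)
L = 10.0/(14.8-10.0) = 10.0/4.80
L = 2.0833 calls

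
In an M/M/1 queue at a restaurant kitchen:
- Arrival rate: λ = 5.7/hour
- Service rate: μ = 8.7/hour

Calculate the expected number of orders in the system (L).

ρ = λ/μ = 5.7/8.7 = 0.6552
For M/M/1: L = λ/(μ-λ)
L = 5.7/(8.7-5.7) = 5.7/3.00
L = 1.9000 orders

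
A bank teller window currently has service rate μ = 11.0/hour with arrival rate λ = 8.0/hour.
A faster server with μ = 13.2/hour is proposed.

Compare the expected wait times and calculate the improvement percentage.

System 1: ρ₁ = 8.0/11.0 = 0.7273, W₁ = 1/(11.0-8.0) = 0.33333
System 2: ρ₂ = 8.0/13.2 = 0.6061, W₂ = 1/(13.2-8.0) = 0.19231
Improvement: (W₁-W₂)/W₁ = (0.33333-0.19231)/0.33333 = 42.31%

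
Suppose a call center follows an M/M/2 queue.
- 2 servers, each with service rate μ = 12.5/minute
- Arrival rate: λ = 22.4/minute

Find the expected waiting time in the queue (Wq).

Traffic intensity: ρ = λ/(cμ) = 22.4/(2×12.5) = 0.8960
Since ρ = 0.8960 < 1, system is stable.
Offered load a = λ/μ = cρ = 22.4/12.5 = 1.7920
P₀ = [ Σₙ₌₀^1 aⁿ/n! + a^2/(2!(1-ρ)) ]⁻¹
Σ = a^0/0! + a^1/1! = 1.0000 + 1.7920 = 2.7920
a^2/(2!(1-ρ)) = 3.211264/(2 × 0.1040000) = 15.4388
P₀ = 1/(2.7920 + 15.4388) = 0.05485
Lq = P₀·a^2·ρ / (2!(1-ρ)²) = 0.054852 × 3.2113 × 0.89600 / (2 × 0.010816) = 7.2960
Wq = Lq/λ = 7.2960/22.4 = 0.3257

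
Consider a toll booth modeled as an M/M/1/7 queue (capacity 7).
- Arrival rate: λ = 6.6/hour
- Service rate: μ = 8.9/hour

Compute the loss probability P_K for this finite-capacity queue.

ρ = λ/μ = 6.6/8.9 = 0.74157
P₀ = (1-ρ)/(1-ρ^(K+1)) = (1-0.74157)/(1-0.74157^8) = 0.2584/0.9085 = 0.2844
P_K = P₀×ρ^K = 0.28444 × 0.74157^7 = 0.28444 × 0.12333 = 0.03508
Blocking probability = 3.51%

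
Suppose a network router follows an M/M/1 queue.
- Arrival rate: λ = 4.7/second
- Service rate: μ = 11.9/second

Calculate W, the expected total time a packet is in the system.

First, compute utilization: ρ = λ/μ = 4.7/11.9 = 0.3950
For M/M/1: W = 1/(μ-λ)
W = 1/(11.9-4.7) = 1/7.20
W = 0.1389 seconds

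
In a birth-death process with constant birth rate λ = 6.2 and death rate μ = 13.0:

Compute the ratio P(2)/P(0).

For constant rates: P(n)/P(0) = (λ/μ)^n
P(2)/P(0) = (6.2/13.0)^2 = 0.47692^2 = 0.2275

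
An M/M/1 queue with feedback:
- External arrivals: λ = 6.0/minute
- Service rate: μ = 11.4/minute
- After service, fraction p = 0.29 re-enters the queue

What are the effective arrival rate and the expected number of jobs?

Effective arrival rate: λ_eff = λ/(1-p) = 6.0/(1-0.29) = 6.0/0.71 = 8.4507
ρ = λ_eff/μ = 8.4507/11.4 = 0.74129
L = ρ/(1-ρ) = 0.74129/(1-0.74129) = 2.8653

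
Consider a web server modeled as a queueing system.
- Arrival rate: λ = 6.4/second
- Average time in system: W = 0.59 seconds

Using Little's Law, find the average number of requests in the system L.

Little's Law: L = λW
L = 6.4 × 0.59 = 3.7760 requests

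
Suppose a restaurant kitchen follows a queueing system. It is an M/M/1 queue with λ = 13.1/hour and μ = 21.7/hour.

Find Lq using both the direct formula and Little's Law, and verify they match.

Method 1 (direct): Lq = λ²/(μ(μ-λ)) = 171.61/(21.7 × 8.60) = 0.9196

Method 2 (Little's Law):
W = 1/(μ-λ) = 1/8.60 = 0.11628
Wq = W - 1/μ = 0.11628 - 0.046083 = 0.07020
Lq = λWq = 13.1 × 0.07020 = 0.9196 ✔ (matches Method 1)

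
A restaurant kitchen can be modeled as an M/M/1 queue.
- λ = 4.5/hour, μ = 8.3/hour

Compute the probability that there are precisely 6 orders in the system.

ρ = λ/μ = 4.5/8.3 = 0.5422
P(n) = (1-ρ)ρⁿ
P(6) = (1-0.5422) × 0.5422^6
P(6) = 0.4578 × 0.02541
P(6) = 0.01163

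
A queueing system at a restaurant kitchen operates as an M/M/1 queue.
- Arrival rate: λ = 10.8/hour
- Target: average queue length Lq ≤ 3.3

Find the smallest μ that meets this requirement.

For M/M/1: Lq = λ²/(μ(μ-λ))
Need Lq ≤ 3.3, i.e. μ(μ-λ) ≥ λ²/3.3
μ² - 10.8μ - 116.64/3.3 ≥ 0  →  μ² - 10.8μ - 35.34545 ≥ 0
Quadratic formula (positive root): μ = [λ + √(λ² + 4×35.34545)]/2
Discriminant: 116.64 + 4×35.34545 = 258.0218, √258.0218 = 16.0631
μ ≥ (10.8 + 16.0631)/2 = 13.4315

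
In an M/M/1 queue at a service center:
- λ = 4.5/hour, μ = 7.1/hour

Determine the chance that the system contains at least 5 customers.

ρ = λ/μ = 4.5/7.1 = 0.6338
P(N ≥ n) = ρⁿ
P(N ≥ 5) = 0.6338^5
P(N ≥ 5) = 0.1023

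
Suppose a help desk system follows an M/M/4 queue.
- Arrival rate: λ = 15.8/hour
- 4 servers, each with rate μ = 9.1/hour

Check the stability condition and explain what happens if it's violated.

Stability requires ρ = λ/(cμ) < 1
ρ = 15.8/(4 × 9.1) = 15.8/36.40 = 0.4341
Since 0.4341 < 1, the system is STABLE.
The servers are busy 43.41% of the time.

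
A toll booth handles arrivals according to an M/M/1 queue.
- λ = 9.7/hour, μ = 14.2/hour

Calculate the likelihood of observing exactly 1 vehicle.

ρ = λ/μ = 9.7/14.2 = 0.6831
P(n) = (1-ρ)ρⁿ
P(1) = (1-0.6831) × 0.6831^1
P(1) = 0.3169 × 0.6831
P(1) = 0.2165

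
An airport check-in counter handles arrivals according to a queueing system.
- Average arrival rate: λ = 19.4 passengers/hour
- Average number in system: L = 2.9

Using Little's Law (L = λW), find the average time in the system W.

Little's Law: L = λW, so W = L/λ
W = 2.9/19.4 = 0.1495 hours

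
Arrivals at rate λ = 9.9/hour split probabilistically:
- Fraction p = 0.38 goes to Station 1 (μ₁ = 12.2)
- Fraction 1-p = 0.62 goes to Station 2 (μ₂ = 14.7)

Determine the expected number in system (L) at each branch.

Effective rates: λ₁ = 9.9×0.38 = 3.762, λ₂ = 9.9×0.62 = 6.138
Station 1: ρ₁ = 3.762/12.2 = 0.30836, L₁ = ρ₁/(1-ρ₁) = 0.30836/(1-0.30836) = 0.4458
Station 2: ρ₂ = 6.138/14.7 = 0.41755, L₂ = ρ₂/(1-ρ₂) = 0.41755/(1-0.41755) = 0.7169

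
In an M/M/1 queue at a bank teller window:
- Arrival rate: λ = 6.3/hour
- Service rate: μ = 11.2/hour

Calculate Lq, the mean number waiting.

ρ = λ/μ = 6.3/11.2 = 0.5625
For M/M/1: Lq = λ²/(μ(μ-λ))
Lq = 39.69/(11.2 × 4.90)
Lq = 0.7232 transactions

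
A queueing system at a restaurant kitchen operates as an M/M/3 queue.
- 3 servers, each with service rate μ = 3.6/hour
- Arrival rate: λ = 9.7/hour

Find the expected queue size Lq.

Traffic intensity: ρ = λ/(cμ) = 9.7/(3×3.6) = 0.8981
Since ρ = 0.8981 < 1, system is stable.
Offered load a = λ/μ = cρ = 9.7/3.6 = 2.6944
P₀ = [ Σₙ₌₀^2 aⁿ/n! + a^3/(3!(1-ρ)) ]⁻¹
Σ = a^0/0! + a^1/1! + a^2/2! = 1.00000 + 2.69444 + 3.63002 = 7.3245
a^3/(3!(1-ρ)) = 19.56175/(6 × 0.1018519) = 32.0101
P₀ = 1/(7.3245 + 32.0101) = 0.02542
Lq = P₀·a^3·ρ / (3!(1-ρ)²) = 0.02542291 × 19.56175 × 0.8981481 / (6 × 0.01037380) = 7.1762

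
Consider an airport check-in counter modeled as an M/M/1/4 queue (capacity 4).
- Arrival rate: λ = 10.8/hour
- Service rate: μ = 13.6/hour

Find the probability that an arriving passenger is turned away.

ρ = λ/μ = 10.8/13.6 = 0.7941
P₀ = (1-ρ)/(1-ρ^(K+1)) = (1-0.7941)/(1-0.7941^5) = 0.2059/0.6842 = 0.3009
P_K = P₀×ρ^K = 0.30092 × 0.7941^4 = 0.30092 × 0.39765 = 0.1197
Blocking probability = 11.97%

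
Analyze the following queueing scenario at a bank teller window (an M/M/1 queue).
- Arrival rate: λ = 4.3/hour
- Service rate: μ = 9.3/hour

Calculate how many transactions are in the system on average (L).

ρ = λ/μ = 4.3/9.3 = 0.4624
For M/M/1: L = λ/(μ-λ)
L = 4.3/(9.3-4.3) = 4.3/5.00
L = 0.8600 transactions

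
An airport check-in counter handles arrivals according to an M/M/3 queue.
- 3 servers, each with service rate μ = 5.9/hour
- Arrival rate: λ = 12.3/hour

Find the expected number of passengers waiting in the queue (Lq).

Traffic intensity: ρ = λ/(cμ) = 12.3/(3×5.9) = 0.6949
Since ρ = 0.6949 < 1, system is stable.
Offered load a = λ/μ = cρ = 12.3/5.9 = 2.0847
P₀ = [ Σₙ₌₀^2 aⁿ/n! + a^3/(3!(1-ρ)) ]⁻¹
Σ = a^0/0! + a^1/1! + a^2/2! = 1.0000 + 2.0847 + 2.1731 = 5.2578
a^3/(3!(1-ρ)) = 9.0606/(6 × 0.30508) = 4.9498
P₀ = 1/(5.2578 + 4.9498) = 0.09797
Lq = P₀·a^3·ρ / (3!(1-ρ)²) = 0.09797 × 9.0606 × 0.6949 / (6 × 0.09308) = 1.1045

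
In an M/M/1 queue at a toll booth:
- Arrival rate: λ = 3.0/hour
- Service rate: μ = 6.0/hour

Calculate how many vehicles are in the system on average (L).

ρ = λ/μ = 3.0/6.0 = 0.5000
For M/M/1: L = λ/(μ-λ)
L = 3.0/(6.0-3.0) = 3.0/3.00
L = 1.0000 vehicles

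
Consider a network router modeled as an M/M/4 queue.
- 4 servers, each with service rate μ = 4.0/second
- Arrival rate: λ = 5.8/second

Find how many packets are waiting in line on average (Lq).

Traffic intensity: ρ = λ/(cμ) = 5.8/(4×4.0) = 0.3625
Since ρ = 0.3625 < 1, system is stable.
Offered load a = λ/μ = cρ = 5.8/4.0 = 1.4500
P₀ = [ Σₙ₌₀^3 aⁿ/n! + a^4/(4!(1-ρ)) ]⁻¹
Σ = a^0/0! + a^1/1! + a^2/2! + a^3/3! = 1.0000 + 1.4500 + 1.0513 + 0.5081 = 4.0094
a^4/(4!(1-ρ)) = 4.4205/(24 × 0.6375) = 0.2889
P₀ = 1/(4.0094 + 0.2889) = 0.2327
Lq = P₀·a^4·ρ / (4!(1-ρ)²) = 0.23265 × 4.4205 × 0.36250 / (24 × 0.40641) = 0.03822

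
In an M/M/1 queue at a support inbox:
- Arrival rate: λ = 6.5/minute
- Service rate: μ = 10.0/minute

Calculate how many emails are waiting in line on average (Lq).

ρ = λ/μ = 6.5/10.0 = 0.6500
For M/M/1: Lq = λ²/(μ(μ-λ))
Lq = 42.25/(10.0 × 3.50)
Lq = 1.2071 emails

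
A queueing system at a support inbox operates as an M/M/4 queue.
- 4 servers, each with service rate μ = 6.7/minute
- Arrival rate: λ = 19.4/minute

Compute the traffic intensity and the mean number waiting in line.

Traffic intensity: ρ = λ/(cμ) = 19.4/(4×6.7) = 0.7239
Since ρ = 0.7239 < 1, system is stable.
Offered load a = λ/μ = cρ = 19.4/6.7 = 2.8955
P₀ = [ Σₙ₌₀^3 aⁿ/n! + a^4/(4!(1-ρ)) ]⁻¹
Σ = a^0/0! + a^1/1! + a^2/2! + a^3/3! = 1.00000 + 2.89552 + 4.19202 + 4.04603 = 12.1336
a^4/(4!(1-ρ)) = 70.2923/(24 × 0.276119) = 10.6072
P₀ = 1/(12.1336 + 10.6072) = 0.04397
Lq = P₀·a^4·ρ / (4!(1-ρ)²) = 0.04397 × 70.2923 × 0.7239 / (24 × 0.07624) = 1.2228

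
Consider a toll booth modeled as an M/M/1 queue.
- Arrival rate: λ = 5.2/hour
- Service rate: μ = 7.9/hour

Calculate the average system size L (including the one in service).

ρ = λ/μ = 5.2/7.9 = 0.6582
For M/M/1: L = λ/(μ-λ)
L = 5.2/(7.9-5.2) = 5.2/2.70
L = 1.9259 vehicles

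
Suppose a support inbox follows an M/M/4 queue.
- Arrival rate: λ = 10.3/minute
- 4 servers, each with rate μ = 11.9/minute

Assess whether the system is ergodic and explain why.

Stability requires ρ = λ/(cμ) < 1
ρ = 10.3/(4 × 11.9) = 10.3/47.60 = 0.2164
Since 0.2164 < 1, the system is STABLE.
The servers are busy 21.64% of the time.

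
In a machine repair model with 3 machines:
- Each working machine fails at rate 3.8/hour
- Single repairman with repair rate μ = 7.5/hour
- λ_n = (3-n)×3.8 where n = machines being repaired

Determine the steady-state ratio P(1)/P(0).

P(1)/P(0) = ∏_{i=0}^{1-1} λ_i/μ_{i+1}
= (3-0)×3.8/7.5
= 1.5200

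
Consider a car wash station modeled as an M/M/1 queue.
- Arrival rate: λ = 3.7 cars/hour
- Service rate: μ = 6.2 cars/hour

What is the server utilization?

Server utilization: ρ = λ/μ
ρ = 3.7/6.2 = 0.5968
The server is busy 59.68% of the time.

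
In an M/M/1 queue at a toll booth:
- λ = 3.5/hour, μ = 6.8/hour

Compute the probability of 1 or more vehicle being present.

ρ = λ/μ = 3.5/6.8 = 0.5147
P(N ≥ n) = ρⁿ
P(N ≥ 1) = 0.5147^1
P(N ≥ 1) = 0.5147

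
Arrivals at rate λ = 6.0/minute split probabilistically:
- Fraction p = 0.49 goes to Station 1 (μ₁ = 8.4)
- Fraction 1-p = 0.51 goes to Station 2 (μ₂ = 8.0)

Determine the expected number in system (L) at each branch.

Effective rates: λ₁ = 6.0×0.49 = 2.94, λ₂ = 6.0×0.51 = 3.06
Station 1: ρ₁ = 2.94/8.4 = 0.3500, L₁ = ρ₁/(1-ρ₁) = 0.3500/(1-0.3500) = 0.5385
Station 2: ρ₂ = 3.06/8.0 = 0.3825, L₂ = ρ₂/(1-ρ₂) = 0.3825/(1-0.3825) = 0.6194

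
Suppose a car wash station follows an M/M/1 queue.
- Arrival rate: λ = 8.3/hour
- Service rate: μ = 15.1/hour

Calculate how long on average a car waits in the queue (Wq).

First, compute utilization: ρ = λ/μ = 8.3/15.1 = 0.5497
For M/M/1: Wq = λ/(μ(μ-λ))
Wq = 8.3/(15.1 × (15.1-8.3))
Wq = 8.3/(15.1 × 6.80)
Wq = 0.08083 hours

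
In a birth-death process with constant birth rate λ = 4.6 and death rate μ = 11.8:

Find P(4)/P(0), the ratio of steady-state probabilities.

For constant rates: P(n)/P(0) = (λ/μ)^n
P(4)/P(0) = (4.6/11.8)^4 = 0.3898^4 = 0.02309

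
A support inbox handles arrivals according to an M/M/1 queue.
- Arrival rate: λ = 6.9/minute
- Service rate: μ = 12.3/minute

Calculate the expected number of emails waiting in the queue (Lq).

ρ = λ/μ = 6.9/12.3 = 0.5610
For M/M/1: Lq = λ²/(μ(μ-λ))
Lq = 47.61/(12.3 × 5.40)
Lq = 0.7168 emails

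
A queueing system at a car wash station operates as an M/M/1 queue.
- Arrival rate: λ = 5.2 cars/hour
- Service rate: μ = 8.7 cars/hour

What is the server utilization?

Server utilization: ρ = λ/μ
ρ = 5.2/8.7 = 0.5977
The server is busy 59.77% of the time.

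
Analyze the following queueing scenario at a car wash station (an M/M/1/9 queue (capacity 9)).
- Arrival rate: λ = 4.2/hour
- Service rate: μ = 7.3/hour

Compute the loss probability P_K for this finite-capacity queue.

ρ = λ/μ = 4.2/7.3 = 0.57534
P₀ = (1-ρ)/(1-ρ^(K+1)) = (1-0.57534)/(1-0.57534^10) = 0.4247/0.9960 = 0.4264
P_K = P₀×ρ^K = 0.42635 × 0.57534^9 = 0.42635 × 0.0069075 = 0.002945
Blocking probability = 0.29%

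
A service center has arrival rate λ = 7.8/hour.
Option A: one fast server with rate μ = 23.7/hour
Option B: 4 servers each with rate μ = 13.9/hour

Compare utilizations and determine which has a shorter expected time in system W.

Option A: single server μ = 23.7 (M/M/1)
  ρ_A = 7.8/23.7 = 0.3291
  W_A = 1/(μ-λ) = 1/(23.7-7.8) = 1/15.90 = 0.06289

Option B: 4 servers μ = 13.9 (M/M/4)
  ρ_B = λ/(cμ) = 7.8/(4×13.9) = 0.1403
  Offered load a = λ/μ = cρ = 7.8/13.9 = 0.5612
  P₀ = [ Σₙ₌₀^3 aⁿ/n! + a^4/(4!(1-ρ)) ]⁻¹
  Σ = a^0/0! + a^1/1! + a^2/2! + a^3/3! = 1.00000 + 0.561151 + 0.157445 + 0.0294502 = 1.7480
  a^4/(4!(1-ρ)) = 0.09916/(24 × 0.8597) = 0.004806
  P₀ = 1/(1.7480 + 0.004806) = 0.5705
  Lq = P₀·a^4·ρ / (4!(1-ρ)²) = 0.5705 × 0.09916 × 0.1403 / (24 × 0.7391) = 0.0004474
  Wq_B = Lq/λ = 0.0004474/7.8 = 0.00005736
  W_B = Wq_B + 1/μ = 0.00005736 + 0.07194 = 0.07200

Since W_A = 0.06289 < W_B = 0.07200, Option A (single fast server) has the shorter time in system.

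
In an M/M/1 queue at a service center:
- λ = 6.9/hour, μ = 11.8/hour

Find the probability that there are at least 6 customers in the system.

ρ = λ/μ = 6.9/11.8 = 0.58475
P(N ≥ n) = ρⁿ
P(N ≥ 6) = 0.58475^6
P(N ≥ 6) = 0.03998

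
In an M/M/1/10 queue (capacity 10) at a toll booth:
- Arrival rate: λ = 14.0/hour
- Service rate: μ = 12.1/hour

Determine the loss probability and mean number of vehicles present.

ρ = λ/μ = 14.0/12.1 = 1.157025
P₀ = (1-ρ)/(1-ρ^(K+1)) = (1-1.157025)/(1-1.157025^11) = -0.157025/-3.97474 = 0.03951
P_K = P₀×ρ^K = 0.03951 × 1.157025^10 = 0.03951 × 4.2996 = 0.1699
Blocking probability P_10 = 0.1699 (16.99%)
L = ρ[1 - (K+1)ρ^K + Kρ^(K+1)] / [(1-ρ)(1-ρ^(K+1))]
L = 1.157025 × (1 - 11×4.299594 + 10×4.974738) / ((1 - 1.157025) × (1 - 4.974738)) = 6.3991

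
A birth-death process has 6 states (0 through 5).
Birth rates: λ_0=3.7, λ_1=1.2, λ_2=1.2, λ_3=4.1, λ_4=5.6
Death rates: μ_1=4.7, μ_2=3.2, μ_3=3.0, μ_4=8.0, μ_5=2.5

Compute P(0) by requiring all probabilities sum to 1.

Ratios P(n)/P(0) = (λ₀···λₙ₋₁)/(μ₁···μₙ):
P(1)/P(0) = (3.7)/(4.7) = 0.7872
P(2)/P(0) = (3.7×1.2)/(4.7×3.2) = 0.2952
P(3)/P(0) = (3.7×1.2×1.2)/(4.7×3.2×3.0) = 0.1181
P(4)/P(0) = (3.7×1.2×1.2×4.1)/(4.7×3.2×3.0×8.0) = 0.06052
P(5)/P(0) = (3.7×1.2×1.2×4.1×5.6)/(4.7×3.2×3.0×8.0×2.5) = 0.1356

Normalization: ∑ P(n) = 1
P(0) × (1.0000 + 0.7872 + 0.2952 + 0.1181 + 0.06052 + 0.1356) = 1
P(0) × 2.3966 = 1
P(0) = 1/2.3966 = 0.4173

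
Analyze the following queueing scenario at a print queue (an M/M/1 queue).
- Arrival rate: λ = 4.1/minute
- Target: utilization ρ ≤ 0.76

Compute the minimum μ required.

ρ = λ/μ, so μ = λ/ρ
μ ≥ 4.1/0.76 = 5.3947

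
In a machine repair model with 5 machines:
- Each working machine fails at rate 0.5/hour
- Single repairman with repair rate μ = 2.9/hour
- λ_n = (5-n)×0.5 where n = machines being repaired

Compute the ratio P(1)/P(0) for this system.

P(1)/P(0) = ∏_{i=0}^{1-1} λ_i/μ_{i+1}
= (5-0)×0.5/2.9
= 0.8621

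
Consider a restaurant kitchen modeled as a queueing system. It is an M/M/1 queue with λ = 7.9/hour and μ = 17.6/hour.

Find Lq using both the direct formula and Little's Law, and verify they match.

Method 1 (direct): Lq = λ²/(μ(μ-λ)) = 62.41/(17.6 × 9.70) = 0.3656

Method 2 (Little's Law):
W = 1/(μ-λ) = 1/9.70 = 0.103093
Wq = W - 1/μ = 0.103093 - 0.0568182 = 0.046275
Lq = λWq = 7.9 × 0.046275 = 0.3656 ✔ (matches Method 1)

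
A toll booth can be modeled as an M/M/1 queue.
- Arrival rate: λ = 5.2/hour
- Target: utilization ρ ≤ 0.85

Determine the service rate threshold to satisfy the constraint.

ρ = λ/μ, so μ = λ/ρ
μ ≥ 5.2/0.85 = 6.1176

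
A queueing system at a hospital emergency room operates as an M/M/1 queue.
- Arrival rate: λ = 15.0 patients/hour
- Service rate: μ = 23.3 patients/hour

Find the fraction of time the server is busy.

Server utilization: ρ = λ/μ
ρ = 15.0/23.3 = 0.6438
The server is busy 64.38% of the time.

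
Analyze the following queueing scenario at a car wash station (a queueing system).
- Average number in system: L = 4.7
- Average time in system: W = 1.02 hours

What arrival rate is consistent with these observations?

Little's Law: L = λW, so λ = L/W
λ = 4.7/1.02 = 4.6078 cars/hour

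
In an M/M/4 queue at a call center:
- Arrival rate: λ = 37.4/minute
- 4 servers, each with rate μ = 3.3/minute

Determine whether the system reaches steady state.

Stability requires ρ = λ/(cμ) < 1
ρ = 37.4/(4 × 3.3) = 37.4/13.20 = 2.8333
Since 2.8333 ≥ 1, the system is UNSTABLE.
Need c > λ/μ = 37.4/3.3 = 11.33.
Minimum servers needed: c = 12.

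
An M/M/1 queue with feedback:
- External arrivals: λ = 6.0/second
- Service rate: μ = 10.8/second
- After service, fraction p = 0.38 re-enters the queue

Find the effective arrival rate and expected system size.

Effective arrival rate: λ_eff = λ/(1-p) = 6.0/(1-0.38) = 6.0/0.62 = 9.67742
ρ = λ_eff/μ = 9.67742/10.8 = 0.896057
L = ρ/(1-ρ) = 0.896057/(1-0.896057) = 8.6207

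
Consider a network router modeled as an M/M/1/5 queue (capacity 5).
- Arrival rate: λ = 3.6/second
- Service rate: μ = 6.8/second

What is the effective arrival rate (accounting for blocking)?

ρ = λ/μ = 3.6/6.8 = 0.5294
P₀ = (1-ρ)/(1-ρ^(K+1)) = (1-0.5294)/(1-0.5294^6) = 0.4706/0.9780 = 0.4812
P_K = P₀×ρ^K = 0.4812 × 0.5294^5 = 0.4812 × 0.04158 = 0.02001
λ_eff = λ(1-P_K) = 3.6 × (1 - 0.02001) = 3.6 × 0.9800 = 3.5280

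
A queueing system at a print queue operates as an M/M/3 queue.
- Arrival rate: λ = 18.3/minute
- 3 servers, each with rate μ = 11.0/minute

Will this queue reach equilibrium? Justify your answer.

Stability requires ρ = λ/(cμ) < 1
ρ = 18.3/(3 × 11.0) = 18.3/33.00 = 0.5545
Since 0.5545 < 1, the system is STABLE.
The servers are busy 55.45% of the time.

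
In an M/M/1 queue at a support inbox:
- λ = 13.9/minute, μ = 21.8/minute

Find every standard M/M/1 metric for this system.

Step 1: ρ = λ/μ = 13.9/21.8 = 0.6376
Step 2: L = λ/(μ-λ) = 13.9/7.90 = 1.7595
Step 3: Lq = λ²/(μ(μ-λ)) = 193.21/(21.8×7.90) = 1.1219
Step 4: W = 1/(μ-λ) = 1/7.90 = 0.12658
Step 5: Wq = λ/(μ(μ-λ)) = 13.9/(21.8×7.90) = 0.08071
Step 6: P(0) = 1-ρ = 0.3624
Verify: L = λW = 13.9×0.12658 = 1.7595 ✔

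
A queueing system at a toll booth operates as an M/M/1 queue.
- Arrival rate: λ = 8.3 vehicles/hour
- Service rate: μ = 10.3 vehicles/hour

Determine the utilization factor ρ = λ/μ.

Server utilization: ρ = λ/μ
ρ = 8.3/10.3 = 0.8058
The server is busy 80.58% of the time.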